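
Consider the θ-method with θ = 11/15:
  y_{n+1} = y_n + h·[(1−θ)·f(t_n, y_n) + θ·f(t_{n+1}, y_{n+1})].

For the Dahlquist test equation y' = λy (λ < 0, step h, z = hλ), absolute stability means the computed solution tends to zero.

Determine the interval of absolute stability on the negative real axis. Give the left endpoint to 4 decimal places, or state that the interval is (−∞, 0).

Test eqn y'=λy, z=hλ:
  y_{n+1} = y_n + z·[4/15·y_n + 11/15·y_{n+1}] ⇒ (1 − 11/15z)y_{n+1} = (1 + 4/15z)y_n
  R(z) = (1 + 4/15z)/(1 − 11/15z).

Find x<0 with |R(x)|<1.
x=-0.34: |R|=0.7279
x=-2: |R|=0.1892
x=-10: |R|=0.2000
x=-100: |R|=0.3453
θ=11/15≥1/2 ⇒ |1+4/15x|<|1−11/15x| ∀x<0 ⇒ stable on all of ℝ⁻.

interval (−∞, 0).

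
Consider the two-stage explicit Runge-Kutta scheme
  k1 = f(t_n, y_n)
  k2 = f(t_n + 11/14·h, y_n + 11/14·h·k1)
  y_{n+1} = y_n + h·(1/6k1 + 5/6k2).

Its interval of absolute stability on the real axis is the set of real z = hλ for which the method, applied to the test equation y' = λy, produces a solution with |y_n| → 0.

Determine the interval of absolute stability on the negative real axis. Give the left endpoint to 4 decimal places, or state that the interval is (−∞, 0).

z∈(-1.5273,0).

Test eqn y'=λy, z=hλ:
  k1=λy_n ⇒ h·k1=z·y_n;  k2=λ(1+11/14z)y_n ⇒ h·k2=z(1+11/14z)y_n
  y_{n+1}/y_n = 1 + 1/6z + 5/6z(1+11/14z) = 1 + z + 55/84z²
  ⇒ R(z) = 1 + z + 55/84z².

Boundary: |R(x)|=1, x<0.
x=-1.11: |R|=0.6967
R=1: x+55/84x²=0 ⇒ x=−84/55=-1.5273; min R=1−1/(4·55/84)=0.6182>−1
Confirm numerically:
  x=-1.500: |R|=0.97321 <1
  x=-1.091: |R|=0.68835 <1
  x=-0.898: |R|=0.63000 <1
  x=-0.891: |R|=0.62880 <1
  x=-1.725: |R|=1.22333 >1
  x=-1.564: |R|=1.03761 >1
So |R|<1 on (-1.5273, 0).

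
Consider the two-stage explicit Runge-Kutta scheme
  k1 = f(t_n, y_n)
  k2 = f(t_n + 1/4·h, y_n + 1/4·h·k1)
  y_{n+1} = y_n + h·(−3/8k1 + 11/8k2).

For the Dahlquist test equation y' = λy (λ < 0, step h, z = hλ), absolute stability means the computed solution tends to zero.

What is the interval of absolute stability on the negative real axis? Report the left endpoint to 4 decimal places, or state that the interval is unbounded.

On y'=λy, z=hλ:
  k1=λy_n ⇒ h·k1=z·y_n;  k2=λ(1+1/4z)y_n ⇒ h·k2=z(1+1/4z)y_n
  y_{n+1}/y_n = 1 − 3/8z + 11/8z(1+1/4z) = 1 + z + 11/32z²
  R(z) = 1 + z + 11/32z².

Need |R(x)|<1, x<0.
x=-0.41: |R|=0.6478
R=1: x+11/32x²=0 ⇒ x=−32/11=-2.9091; min R=1−1/(4·11/32)=0.2727>−1
Confirm numerically:
  x=-1.958: |R|=0.35986 <1
  x=-1.651: |R|=0.28599 <1
  x=-1.495: |R|=0.27329 <1
  x=-1.201: |R|=0.29483 <1
  x=-3.444: |R|=1.63327 >1
  x=-3.303: |R|=1.44725 >1
  x=-3.245: |R|=1.37470 >1
So |R|<1 on (-2.9091, 0).

z∈(-2.9091,0).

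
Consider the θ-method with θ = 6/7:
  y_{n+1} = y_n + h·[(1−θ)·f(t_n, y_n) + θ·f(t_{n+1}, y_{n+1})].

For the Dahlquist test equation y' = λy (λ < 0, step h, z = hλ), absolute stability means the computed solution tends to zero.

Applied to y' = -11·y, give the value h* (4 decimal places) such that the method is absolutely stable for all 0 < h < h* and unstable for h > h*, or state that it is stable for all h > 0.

With y'=λy (z=hλ):
  y_{n+1} = y_n + z·[1/7·y_n + 6/7·y_{n+1}] ⇒ (1 − 6/7z)y_{n+1} = (1 + 1/7z)y_n
  ⇒ R(z) = (1 + 1/7z)/(1 − 6/7z).

Boundary: |R(x)|=1, x<0.
x=-1.19: |R|=0.4109
x=-2: |R|=0.2632
x=-10: |R|=0.0448
x=-100: |R|=0.1532
θ=6/7≥1/2 ⇒ |1+1/7x|<|1−6/7x| ∀x<0 ⇒ stable on all of ℝ⁻.

interval (−∞, 0). Any h>0 works for λ=-11.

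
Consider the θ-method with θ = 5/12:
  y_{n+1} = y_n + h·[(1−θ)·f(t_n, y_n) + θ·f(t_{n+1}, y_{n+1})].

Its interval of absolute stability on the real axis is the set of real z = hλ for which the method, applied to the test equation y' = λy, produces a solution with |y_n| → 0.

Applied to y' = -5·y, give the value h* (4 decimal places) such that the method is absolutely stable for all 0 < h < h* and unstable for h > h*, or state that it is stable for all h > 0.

On y'=λy, z=hλ:
  y_{n+1} = y_n + z·[7/12·y_n + 5/12·y_{n+1}] ⇒ (1 − 5/12z)y_{n+1} = (1 + 7/12z)y_n
  so R(z) = (1 + 7/12z)/(1 − 5/12z).

Find x<0 with |R(x)|<1.
x=-0.55: |R|=0.5525
R=−1: 1+7/12x = −1+5/12x ⇒ -1/6x=2 ⇒ x=2/(-1/6)=-12.0000
Confirm numerically:
  x=-10.195: |R|=0.94268 <1
  x=-9.962: |R|=0.93406 <1
  x=-9.390: |R|=0.91145 <1
  x=-6.988: |R|=0.78645 <1
  x=-12.178: |R|=1.00488 >1
  x=-12.161: |R|=1.00442 >1
Stable set (-12.0000, 0).

(-12.0000,0); λ=-5 ⇒ h* = (12)/5 = 2.4000.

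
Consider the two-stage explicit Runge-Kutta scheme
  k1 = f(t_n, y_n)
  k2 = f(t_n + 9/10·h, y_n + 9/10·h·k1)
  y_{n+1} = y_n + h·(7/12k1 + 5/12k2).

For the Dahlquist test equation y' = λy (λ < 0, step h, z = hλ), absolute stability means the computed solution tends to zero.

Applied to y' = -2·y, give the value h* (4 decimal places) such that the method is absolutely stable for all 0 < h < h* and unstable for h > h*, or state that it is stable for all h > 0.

On y'=λy, z=hλ:
  k1=λy_n ⇒ h·k1=z·y_n;  k2=λ(1+9/10z)y_n ⇒ h·k2=z(1+9/10z)y_n
  y_{n+1}/y_n = 1 + 7/12z + 5/12z(1+9/10z) = 1 + z + 3/8z²
  Hence R(z) = 1 + z + 3/8z².

Find x<0 with |R(x)|<1.
x=-1.36: |R|=0.3336
R=1: x+3/8x²=0 ⇒ x=−8/3=-2.6667; min R=1−1/(4·3/8)=0.3333>−1
Confirm numerically:
  x=-2.242: |R|=0.64296 <1
  x=-1.819: |R|=0.42179 <1
  x=-1.719: |R|=0.38911 <1
  x=-1.217: |R|=0.33841 <1
  x=-3.188: |R|=1.62325 >1
  x=-2.797: |R|=1.13670 >1
  x=-2.690: |R|=1.02354 >1
Interval (-2.6667, 0).

(-2.6667,0); λ=-2 ⇒ h* = (8/3)/2 = 1.3333.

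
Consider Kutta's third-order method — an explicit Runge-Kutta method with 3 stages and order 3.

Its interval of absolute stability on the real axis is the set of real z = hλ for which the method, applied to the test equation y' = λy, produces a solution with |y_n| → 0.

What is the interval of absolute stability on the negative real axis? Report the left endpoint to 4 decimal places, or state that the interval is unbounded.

(-2.5127, 0).

Test eqn y'=λy, z=hλ:
  order 3, 3-stage ⇒ R(z)=1+z+z^2/2+z^3/6
  (e.g. R(-0.45)=0.63606, |R|=0.63606)

Find x<0 with |R(x)|<1.
x=-0.45: |R|=0.6361
|R(-2.38)|=0.7947 |R(-2.3)|=0.6828 |R(-1.99)|=0.3234
Bisect:
  x_lo=-2.8964 |R|=1.7515  x_hi=-0.0648 |R|=0.9372
  mid=-1.48059 |R|=0.07454 →hi
  mid=-2.18848 |R|=0.54069 →hi
  mid=-2.54242 |R|=1.04946 →lo
  mid=-2.36545 |R|=0.77369 →hi
  mid=-2.45393 |R|=0.90588 →hi
  mid=-2.49818 |R|=0.97621 →hi
  mid=-2.52030 |R|=1.01246 →lo
  mid=-2.50924 |R|=0.99424 →hi
  ...
  [-2.51287,-2.51269] ⇒ x*=-2.5127
Interval (-2.5127, 0).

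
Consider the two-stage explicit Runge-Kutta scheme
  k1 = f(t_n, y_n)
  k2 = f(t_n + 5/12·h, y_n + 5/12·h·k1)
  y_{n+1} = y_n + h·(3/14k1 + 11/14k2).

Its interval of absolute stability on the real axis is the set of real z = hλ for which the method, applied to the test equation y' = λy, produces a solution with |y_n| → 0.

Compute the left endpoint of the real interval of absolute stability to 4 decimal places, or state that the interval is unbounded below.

Test eqn y'=λy, z=hλ:
  k1=λy_n ⇒ h·k1=z·y_n;  k2=λ(1+5/12z)y_n ⇒ h·k2=z(1+5/12z)y_n
  y_{n+1}/y_n = 1 + 3/14z + 11/14z(1+5/12z) = 1 + z + 55/168z²
  ⇒ R(z) = 1 + z + 55/168z².

Need |R(x)|<1, x<0.
x=-0.34: |R|=0.6978
R=1: x+55/168x²=0 ⇒ x=−168/55=-3.0545; min R=1−1/(4·55/168)=0.2364>−1
Confirm numerically:
  x=-2.657: |R|=0.65419 <1
  x=-2.060: |R|=0.32927 <1
  x=-1.883: |R|=0.27779 <1
  x=-3.441: |R|=1.43535 >1
  x=-3.189: |R|=1.14037 >1
Interval (-3.0545, 0).

z* = -3.0545.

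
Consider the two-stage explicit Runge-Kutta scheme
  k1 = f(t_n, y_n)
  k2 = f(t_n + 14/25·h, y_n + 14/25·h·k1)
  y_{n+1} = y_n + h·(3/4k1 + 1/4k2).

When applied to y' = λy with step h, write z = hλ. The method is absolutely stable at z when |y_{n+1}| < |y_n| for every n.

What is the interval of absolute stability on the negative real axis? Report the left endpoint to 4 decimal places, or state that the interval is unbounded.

On y'=λy, z=hλ:
  k1=λy_n ⇒ h·k1=z·y_n;  k2=λ(1+14/25z)y_n ⇒ h·k2=z(1+14/25z)y_n
  y_{n+1}/y_n = 1 + 3/4z + 1/4z(1+14/25z) = 1 + z + 7/50z²
  ⇒ R(z) = 1 + z + 7/50z².

Find x<0 with |R(x)|<1.
x=-0.45: |R|=0.5784
R=1: x+7/50x²=0 ⇒ x=−50/7=-7.1429; min R=1−1/(4·7/50)=-0.7857>−1
Confirm numerically:
  x=-6.737: |R|=0.61720 <1
  x=-3.750: |R|=0.78125 <1
  x=-3.193: |R|=0.76567 <1
  x=-2.988: |R|=0.73806 <1
  x=-7.374: |R|=1.23862 >1
  x=-7.213: |R|=1.07083 >1
  x=-7.177: |R|=1.03431 >1
So |R|<1 on (-7.1429, 0).

z∈(-7.1429,0).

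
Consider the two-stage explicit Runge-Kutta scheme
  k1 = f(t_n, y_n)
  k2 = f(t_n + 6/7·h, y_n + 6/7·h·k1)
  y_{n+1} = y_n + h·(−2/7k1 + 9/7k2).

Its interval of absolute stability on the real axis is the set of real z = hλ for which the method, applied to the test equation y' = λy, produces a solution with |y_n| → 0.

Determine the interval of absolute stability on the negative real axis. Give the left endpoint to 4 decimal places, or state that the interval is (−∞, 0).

z∈(-0.9074,0).

On y'=λy, z=hλ:
  k1=λy_n ⇒ h·k1=z·y_n;  k2=λ(1+6/7z)y_n ⇒ h·k2=z(1+6/7z)y_n
  y_{n+1}/y_n = 1 − 2/7z + 9/7z(1+6/7z) = 1 + z + 54/49z²
  Hence R(z) = 1 + z + 54/49z².

Need |R(x)|<1, x<0.
x=-0.96: |R|=1.0556
R=1: x+54/49x²=0 ⇒ x=−49/54=-0.9074; min R=1−1/(4·54/49)=0.7731>−1
Confirm numerically:
  x=-0.813: |R|=0.91541 <1
  x=-0.786: |R|=0.89484 <1
  x=-0.575: |R|=0.78936 <1
  x=-1.296: |R|=1.55501 >1
  x=-1.226: |R|=1.43045 >1
Interval (-0.9074, 0).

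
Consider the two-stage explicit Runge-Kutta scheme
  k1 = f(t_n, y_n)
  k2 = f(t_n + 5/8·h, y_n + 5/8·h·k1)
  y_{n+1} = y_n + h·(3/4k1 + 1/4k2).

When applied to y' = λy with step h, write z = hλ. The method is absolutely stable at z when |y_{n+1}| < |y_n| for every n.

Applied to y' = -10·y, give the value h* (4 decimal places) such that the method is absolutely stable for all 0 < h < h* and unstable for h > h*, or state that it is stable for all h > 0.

(-6.4000,0); λ=-10 ⇒ h* = (32/5)/10 = 0.6400.

With y'=λy (z=hλ):
  k1=λy_n ⇒ h·k1=z·y_n;  k2=λ(1+5/8z)y_n ⇒ h·k2=z(1+5/8z)y_n
  y_{n+1}/y_n = 1 + 3/4z + 1/4z(1+5/8z) = 1 + z + 5/32z²
  ⇒ R(z) = 1 + z + 5/32z².

Find x<0 with |R(x)|<1.
x=-1.74: |R|=0.2669
R=1: x+5/32x²=0 ⇒ x=−32/5=-6.4000; min R=1−1/(4·5/32)=-0.6000>−1
Confirm numerically:
  x=-4.938: |R|=0.12802 <1
  x=-4.426: |R|=0.36514 <1
  x=-3.198: |R|=0.60000 <1
  x=-3.024: |R|=0.59516 <1
  x=-6.880: |R|=1.51600 >1
  x=-6.695: |R|=1.30860 >1
So |R|<1 on (-6.4000, 0).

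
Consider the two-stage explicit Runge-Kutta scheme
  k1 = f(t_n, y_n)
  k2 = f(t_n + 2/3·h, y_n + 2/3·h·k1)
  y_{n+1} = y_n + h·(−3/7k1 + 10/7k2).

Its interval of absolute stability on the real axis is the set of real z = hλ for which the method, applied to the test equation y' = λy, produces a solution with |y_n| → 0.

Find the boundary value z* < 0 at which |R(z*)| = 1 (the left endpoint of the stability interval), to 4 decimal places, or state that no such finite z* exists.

z* = -1.0500.

Test eqn y'=λy, z=hλ:
  k1=λy_n ⇒ h·k1=z·y_n;  k2=λ(1+2/3z)y_n ⇒ h·k2=z(1+2/3z)y_n
  y_{n+1}/y_n = 1 − 3/7z + 10/7z(1+2/3z) = 1 + z + 20/21z²
  so R(z) = 1 + z + 20/21z².

Find x<0 with |R(x)|<1.
x=-1.5: |R|=1.6429
R=1: x+20/21x²=0 ⇒ x=−21/20=-1.0500; min R=1−1/(4·20/21)=0.7375>−1
Confirm numerically:
  x=-0.984: |R|=0.93815 <1
  x=-0.844: |R|=0.83442 <1
  x=-0.833: |R|=0.82785 <1
  x=-0.685: |R|=0.76188 <1
  x=-1.580: |R|=1.79752 >1
  x=-1.496: |R|=1.63544 >1
  x=-1.372: |R|=1.42075 >1
Interval (-1.0500, 0).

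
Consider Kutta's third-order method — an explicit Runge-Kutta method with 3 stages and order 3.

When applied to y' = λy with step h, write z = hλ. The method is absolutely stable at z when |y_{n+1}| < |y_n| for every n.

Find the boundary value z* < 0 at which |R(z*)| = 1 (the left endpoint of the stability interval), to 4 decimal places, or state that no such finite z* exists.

With y'=λy (z=hλ):
  order 3, 3-stage ⇒ R(z)=1+z+z^2/2+z^3/6
  (e.g. R(-1.72)=-0.08887, |R|=0.08887)

Need |R(x)|<1, x<0.
x=-1.72: |R|=0.0889
|R(-2.69)|=1.3161 |R(-1.85)|=0.1940 |R(-1.84)|=0.1855
Bisect:
  x_lo=-2.8910 |R|=1.7391  x_hi=-0.3692 |R|=0.6906
  mid=-1.63010 |R|=0.02341 →hi
  mid=-2.26054 |R|=0.63077 →hi
  mid=-2.57577 |R|=1.10667 →lo
  mid=-2.41816 |R|=0.85110 →hi
  mid=-2.49696 |R|=0.97424 →hi
  mid=-2.53636 |R|=1.03926 →lo
  mid=-2.51666 |R|=1.00645 →lo
  mid=-2.50681 |R|=0.99027 →hi
  mid=-2.51174 |R|=0.99834 →hi
  mid=-2.51420 |R|=1.00239 →lo
  ...
  [-2.51281,-2.51266] ⇒ x*=-2.5127
Stable set (-2.5127, 0).

left endpoint -2.5127.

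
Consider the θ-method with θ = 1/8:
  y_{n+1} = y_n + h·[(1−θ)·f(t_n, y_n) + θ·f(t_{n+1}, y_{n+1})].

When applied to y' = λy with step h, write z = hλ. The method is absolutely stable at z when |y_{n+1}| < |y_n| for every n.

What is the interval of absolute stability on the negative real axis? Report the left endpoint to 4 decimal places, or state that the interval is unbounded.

(-2.6667, 0).

With y'=λy (z=hλ):
  y_{n+1} = y_n + z·[7/8·y_n + 1/8·y_{n+1}] ⇒ (1 − 1/8z)y_{n+1} = (1 + 7/8z)y_n
  ⇒ R(z) = (1 + 7/8z)/(1 − 1/8z).

Solve |R(x)|<1 on ℝ⁻.
x=-0.42: |R|=0.6010
R=−1: 1+7/8x = −1+1/8x ⇒ -3/4x=2 ⇒ x=2/(-3/4)=-2.6667
Confirm numerically:
  x=-2.122: |R|=0.67714 <1
  x=-1.905: |R|=0.53862 <1
  x=-1.889: |R|=0.52816 <1
  x=-1.550: |R|=0.29843 <1
  x=-3.203: |R|=1.28724 >1
  x=-2.988: |R|=1.17546 >1
Interval (-2.6667, 0).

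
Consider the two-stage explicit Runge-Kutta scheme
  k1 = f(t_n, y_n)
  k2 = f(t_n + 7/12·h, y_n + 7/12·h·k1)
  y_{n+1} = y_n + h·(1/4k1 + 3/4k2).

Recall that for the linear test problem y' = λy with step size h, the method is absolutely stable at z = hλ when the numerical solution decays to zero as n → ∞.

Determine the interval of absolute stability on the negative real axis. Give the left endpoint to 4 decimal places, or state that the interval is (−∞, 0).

(-2.2857, 0).

Test eqn y'=λy, z=hλ:
  k1=λy_n ⇒ h·k1=z·y_n;  k2=λ(1+7/12z)y_n ⇒ h·k2=z(1+7/12z)y_n
  y_{n+1}/y_n = 1 + 1/4z + 3/4z(1+7/12z) = 1 + z + 7/16z²
  so R(z) = 1 + z + 7/16z².

Solve |R(x)|<1 on ℝ⁻.
x=-1.74: |R|=0.5846
R=1: x+7/16x²=0 ⇒ x=−16/7=-2.2857; min R=1−1/(4·7/16)=0.4286>−1
Confirm numerically:
  x=-2.220: |R|=0.93618 <1
  x=-1.037: |R|=0.43347 <1
  x=-0.991: |R|=0.43866 <1
  x=-0.985: |R|=0.43947 <1
  x=-2.861: |R|=1.72008 >1
  x=-2.599: |R|=1.35623 >1
  x=-2.594: |R|=1.34987 >1
Stable set (-2.2857, 0).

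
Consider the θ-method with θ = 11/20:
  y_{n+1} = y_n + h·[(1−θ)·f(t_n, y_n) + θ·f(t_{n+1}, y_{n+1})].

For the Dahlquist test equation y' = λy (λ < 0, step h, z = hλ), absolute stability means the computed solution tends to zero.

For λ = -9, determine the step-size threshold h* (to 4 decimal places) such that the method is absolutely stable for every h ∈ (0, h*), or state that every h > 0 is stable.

On y'=λy, z=hλ:
  y_{n+1} = y_n + z·[9/20·y_n + 11/20·y_{n+1}] ⇒ (1 − 11/20z)y_{n+1} = (1 + 9/20z)y_n
  R(z) = (1 + 9/20z)/(1 − 11/20z).

Need |R(x)|<1, x<0.
x=-1.55: |R|=0.1633
x=-2: |R|=0.0476
x=-10: |R|=0.5385
x=-100: |R|=0.7857
θ=11/20≥1/2 ⇒ |1+9/20x|<|1−11/20x| ∀x<0 ⇒ interval (−∞,0).

(−∞, 0) — no finite endpoint. Any h>0 works for λ=-9.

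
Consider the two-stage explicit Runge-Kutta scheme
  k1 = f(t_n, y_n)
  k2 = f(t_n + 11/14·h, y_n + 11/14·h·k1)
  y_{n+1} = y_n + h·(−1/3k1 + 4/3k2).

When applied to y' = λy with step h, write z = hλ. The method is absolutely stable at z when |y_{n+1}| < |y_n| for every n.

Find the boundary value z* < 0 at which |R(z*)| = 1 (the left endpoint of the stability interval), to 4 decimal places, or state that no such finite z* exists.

left endpoint -0.9545.

Test eqn y'=λy, z=hλ:
  k1=λy_n ⇒ h·k1=z·y_n;  k2=λ(1+11/14z)y_n ⇒ h·k2=z(1+11/14z)y_n
  y_{n+1}/y_n = 1 − 1/3z + 4/3z(1+11/14z) = 1 + z + 22/21z²
  R(z) = 1 + z + 22/21z².

Boundary: |R(x)|=1, x<0.
x=-1.45: |R|=1.7526
R=1: x+22/21x²=0 ⇒ x=−21/22=-0.9545; min R=1−1/(4·22/21)=0.7614>−1
Confirm numerically:
  x=-0.860: |R|=0.91482 <1
  x=-0.571: |R|=0.77057 <1
  x=-0.498: |R|=0.76181 <1
  x=-1.251: |R|=1.38852 >1
  x=-1.196: |R|=1.30253 >1
  x=-1.081: |R|=1.14321 >1
So |R|<1 on (-0.9545, 0).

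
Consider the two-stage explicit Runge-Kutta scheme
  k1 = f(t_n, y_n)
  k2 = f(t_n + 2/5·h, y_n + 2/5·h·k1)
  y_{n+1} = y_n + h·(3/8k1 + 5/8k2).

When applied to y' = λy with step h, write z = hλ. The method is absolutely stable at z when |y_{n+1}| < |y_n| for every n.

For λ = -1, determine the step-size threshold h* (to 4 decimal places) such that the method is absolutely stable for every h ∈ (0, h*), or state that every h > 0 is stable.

(-4.0000,0); λ=-1 ⇒ h* = (4)/1 = 4.0000.

Set f=λy, z=hλ:
  k1=λy_n ⇒ h·k1=z·y_n;  k2=λ(1+2/5z)y_n ⇒ h·k2=z(1+2/5z)y_n
  y_{n+1}/y_n = 1 + 3/8z + 5/8z(1+2/5z) = 1 + z + 1/4z²
  ⇒ R(z) = 1 + z + 1/4z².

Need |R(x)|<1, x<0.
x=-1.13: |R|=0.1892
R=1: x+1/4x²=0 ⇒ x=−4=-4.0000; min R=1−1/(4·1/4)=0.0000>−1
Confirm numerically:
  x=-3.697: |R|=0.71995 <1
  x=-2.224: |R|=0.01254 <1
  x=-2.170: |R|=0.00723 <1
  x=-2.067: |R|=0.00112 <1
  x=-4.375: |R|=1.41016 >1
  x=-4.232: |R|=1.24546 >1
  x=-4.142: |R|=1.14704 >1
Stable set (-4.0000, 0).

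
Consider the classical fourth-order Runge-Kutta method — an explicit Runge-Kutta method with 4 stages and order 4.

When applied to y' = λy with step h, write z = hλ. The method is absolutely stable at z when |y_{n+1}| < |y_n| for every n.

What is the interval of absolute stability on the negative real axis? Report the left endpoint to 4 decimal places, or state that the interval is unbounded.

z∈(-2.7853,0).

Test eqn y'=λy, z=hλ:
  order 4, 4-stage ⇒ R(z)=1+z+z^2/2+z^3/6+z^4/24
  (e.g. R(-1.38)=0.28530, |R|=0.28530)

Boundary: |R(x)|=1, x<0.
x=-1.38: |R|=0.2853
|R(-3.04)|=1.4570 |R(-1.34)|=0.2911 |R(-1.24)|=0.3095
Bisect:
  x_lo=-3.1024 |R|=1.5933  x_hi=-0.2072 |R|=0.8128
  mid=-1.65484 |R|=0.27159 →hi
  mid=-2.37863 |R|=0.54113 →hi
  mid=-2.74053 |R|=0.93459 →hi
  mid=-2.92148 |R|=1.22551 →lo
  mid=-2.83101 |R|=1.07114 →lo
  mid=-2.78577 |R|=1.00072 →lo
  mid=-2.76315 |R|=0.96713 →hi
  ...
  [-2.78542,-2.78524] ⇒ x*=-2.7853
So |R|<1 on (-2.7853, 0).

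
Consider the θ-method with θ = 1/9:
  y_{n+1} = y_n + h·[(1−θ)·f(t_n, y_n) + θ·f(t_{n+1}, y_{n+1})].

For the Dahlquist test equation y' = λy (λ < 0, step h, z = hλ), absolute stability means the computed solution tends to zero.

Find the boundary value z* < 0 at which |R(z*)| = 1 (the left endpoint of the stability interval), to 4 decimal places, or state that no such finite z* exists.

Set f=λy, z=hλ:
  y_{n+1} = y_n + z·[8/9·y_n + 1/9·y_{n+1}] ⇒ (1 − 1/9z)y_{n+1} = (1 + 8/9z)y_n
  so R(z) = (1 + 8/9z)/(1 − 1/9z).

Need |R(x)|<1, x<0.
x=-0.38: |R|=0.6354
R=−1: 1+8/9x = −1+1/9x ⇒ -7/9x=2 ⇒ x=2/(-7/9)=-2.5714
Confirm numerically:
  x=-2.161: |R|=0.74259 <1
  x=-1.804: |R|=0.50278 <1
  x=-1.112: |R|=0.01028 <1
  x=-1.075: |R|=0.03970 <1
  x=-2.939: |R|=1.21551 >1
  x=-2.648: |R|=1.04602 >1
Interval (-2.5714, 0).

left endpoint -2.5714.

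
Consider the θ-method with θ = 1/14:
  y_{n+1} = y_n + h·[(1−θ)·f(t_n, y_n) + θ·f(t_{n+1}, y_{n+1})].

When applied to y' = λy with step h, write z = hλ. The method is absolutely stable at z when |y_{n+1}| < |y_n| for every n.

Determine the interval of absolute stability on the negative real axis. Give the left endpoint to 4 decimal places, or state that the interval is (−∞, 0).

With y'=λy (z=hλ):
  y_{n+1} = y_n + z·[13/14·y_n + 1/14·y_{n+1}] ⇒ (1 − 1/14z)y_{n+1} = (1 + 13/14z)y_n
  so R(z) = (1 + 13/14z)/(1 − 1/14z).

Need |R(x)|<1, x<0.
x=-1.79: |R|=0.5871
R=−1: 1+13/14x = −1+1/14x ⇒ -6/7x=2 ⇒ x=2/(-6/7)=-2.3333
Confirm numerically:
  x=-2.307: |R|=0.98062 <1
  x=-1.587: |R|=0.42542 <1
  x=-1.289: |R|=0.18033 <1
  x=-1.170: |R|=0.07976 <1
  x=-2.667: |R|=1.24024 >1
  x=-2.657: |R|=1.23318 >1
Stable set (-2.3333, 0).

z∈(-2.3333,0).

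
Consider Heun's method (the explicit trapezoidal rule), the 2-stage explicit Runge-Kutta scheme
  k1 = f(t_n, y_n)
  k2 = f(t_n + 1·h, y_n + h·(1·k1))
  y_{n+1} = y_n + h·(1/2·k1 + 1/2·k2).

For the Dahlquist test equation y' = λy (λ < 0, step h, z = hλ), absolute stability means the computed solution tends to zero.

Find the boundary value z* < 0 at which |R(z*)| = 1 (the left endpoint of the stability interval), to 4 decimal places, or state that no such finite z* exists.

On y'=λy, z=hλ:
  order 2, 2-stage ⇒ R(z)=1+z+z^2/2
  (e.g. R(-1.16)=0.51280, |R|=0.51280)

Boundary: |R(x)|=1, x<0.
x=-1.16: |R|=0.5128
|R(-1.2)|=0.5200 |R(-0.76)|=0.5288 |R(-0.56)|=0.5968
Bisect:
  x_lo=-2.8090 |R|=2.1362  x_hi=-0.1916 |R|=0.8267
  mid=-1.50031 |R|=0.62515 →hi
  mid=-2.15465 |R|=1.16660 →lo
  mid=-1.82748 |R|=0.84236 →hi
  mid=-1.99106 |R|=0.99110 →hi
  mid=-2.07285 |R|=1.07551 →lo
  mid=-2.03196 |R|=1.03247 →lo
  mid=-2.01151 |R|=1.01158 →lo
  mid=-2.00129 |R|=1.00129 →lo
  ...
  [-2.00001,-1.99985] ⇒ x*=-2.0000
Interval (-2.0000, 0).

left endpoint -2.0000.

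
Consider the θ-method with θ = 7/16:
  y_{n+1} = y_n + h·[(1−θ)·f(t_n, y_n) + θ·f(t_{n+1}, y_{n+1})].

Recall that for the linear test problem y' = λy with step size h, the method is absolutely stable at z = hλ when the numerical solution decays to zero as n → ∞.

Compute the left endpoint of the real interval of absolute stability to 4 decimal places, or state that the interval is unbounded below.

left endpoint -16.0000.

With y'=λy (z=hλ):
  y_{n+1} = y_n + z·[9/16·y_n + 7/16·y_{n+1}] ⇒ (1 − 7/16z)y_{n+1} = (1 + 9/16z)y_n
  R(z) = (1 + 9/16z)/(1 − 7/16z).

Need |R(x)|<1, x<0.
x=-0.75: |R|=0.4353
R=−1: 1+9/16x = −1+7/16x ⇒ -1/8x=2 ⇒ x=2/(-1/8)=-16.0000
Confirm numerically:
  x=-14.832: |R|=0.98050 <1
  x=-10.306: |R|=0.87080 <1
  x=-8.574: |R|=0.80463 <1
  x=-7.714: |R|=0.76325 <1
  x=-16.298: |R|=1.00458 >1
  x=-16.213: |R|=1.00329 >1
  x=-16.027: |R|=1.00042 >1
Interval (-16.0000, 0).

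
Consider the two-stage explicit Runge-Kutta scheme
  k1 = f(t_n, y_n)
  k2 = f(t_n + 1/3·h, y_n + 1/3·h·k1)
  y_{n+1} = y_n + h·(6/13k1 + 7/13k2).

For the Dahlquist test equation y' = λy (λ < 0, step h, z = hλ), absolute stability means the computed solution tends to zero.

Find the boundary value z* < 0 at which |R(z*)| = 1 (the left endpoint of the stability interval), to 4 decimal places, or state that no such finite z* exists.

z* = -5.5714.

On y'=λy, z=hλ:
  k1=λy_n ⇒ h·k1=z·y_n;  k2=λ(1+1/3z)y_n ⇒ h·k2=z(1+1/3z)y_n
  y_{n+1}/y_n = 1 + 6/13z + 7/13z(1+1/3z) = 1 + z + 7/39z²
  R(z) = 1 + z + 7/39z².

Need |R(x)|<1, x<0.
x=-0.44: |R|=0.5947
R=1: x+7/39x²=0 ⇒ x=−39/7=-5.5714; min R=1−1/(4·7/39)=-0.3929>−1
Confirm numerically:
  x=-5.187: |R|=0.64210 <1
  x=-4.195: |R|=0.03638 <1
  x=-3.883: |R|=0.17675 <1
  x=-3.361: |R|=0.33346 <1
  x=-5.932: |R|=1.38391 >1
  x=-5.729: |R|=1.16203 >1
Stable set (-5.5714, 0).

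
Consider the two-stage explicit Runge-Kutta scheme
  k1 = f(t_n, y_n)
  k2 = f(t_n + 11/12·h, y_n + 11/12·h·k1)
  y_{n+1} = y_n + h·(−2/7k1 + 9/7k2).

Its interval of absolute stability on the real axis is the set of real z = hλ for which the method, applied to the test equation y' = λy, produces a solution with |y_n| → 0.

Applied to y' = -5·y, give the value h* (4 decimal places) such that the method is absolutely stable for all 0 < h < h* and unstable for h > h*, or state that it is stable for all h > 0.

With y'=λy (z=hλ):
  k1=λy_n ⇒ h·k1=z·y_n;  k2=λ(1+11/12z)y_n ⇒ h·k2=z(1+11/12z)y_n
  y_{n+1}/y_n = 1 − 2/7z + 9/7z(1+11/12z) = 1 + z + 33/28z²
  R(z) = 1 + z + 33/28z².

Need |R(x)|<1, x<0.
x=-0.4: |R|=0.7886
R=1: x+33/28x²=0 ⇒ x=−28/33=-0.8485; min R=1−1/(4·33/28)=0.7879>−1
Confirm numerically:
  x=-0.816: |R|=0.96876 <1
  x=-0.810: |R|=0.96326 <1
  x=-0.789: |R|=0.94469 <1
  x=-1.421: |R|=1.95882 >1
  x=-1.417: |R|=1.94944 >1
  x=-1.007: |R|=1.18813 >1
Stable set (-0.8485, 0).

(-0.8485,0); λ=-5 ⇒ h* = (28/33)/5 = 0.1697.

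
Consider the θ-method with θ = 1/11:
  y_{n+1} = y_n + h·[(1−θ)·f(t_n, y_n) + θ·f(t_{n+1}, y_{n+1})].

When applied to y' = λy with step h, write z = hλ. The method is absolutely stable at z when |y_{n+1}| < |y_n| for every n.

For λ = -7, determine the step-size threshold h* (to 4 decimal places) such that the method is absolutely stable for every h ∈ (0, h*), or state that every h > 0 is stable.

Set f=λy, z=hλ:
  y_{n+1} = y_n + z·[10/11·y_n + 1/11·y_{n+1}] ⇒ (1 − 1/11z)y_{n+1} = (1 + 10/11z)y_n
  ⇒ R(z) = (1 + 10/11z)/(1 − 1/11z).

Need |R(x)|<1, x<0.
x=-0.37: |R|=0.6420
R=−1: 1+10/11x = −1+1/11x ⇒ -9/11x=2 ⇒ x=2/(-9/11)=-2.4444
Confirm numerically:
  x=-2.353: |R|=0.93837 <1
  x=-1.296: |R|=0.15940 <1
  x=-1.089: |R|=0.00910 <1
  x=-2.885: |R|=1.28556 >1
  x=-2.736: |R|=1.19103 >1
Stable set (-2.4444, 0).

(-2.4444,0); λ=-7 ⇒ h* = (22/9)/7 = 0.3492.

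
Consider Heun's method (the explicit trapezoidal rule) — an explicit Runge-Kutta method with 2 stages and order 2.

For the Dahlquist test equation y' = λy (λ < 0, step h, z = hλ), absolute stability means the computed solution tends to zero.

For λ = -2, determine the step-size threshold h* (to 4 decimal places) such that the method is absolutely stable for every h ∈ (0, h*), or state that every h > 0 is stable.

(-2.0000,0); λ=-2 ⇒ h* = 1.0000.

On y'=λy, z=hλ:
  order 2, 2-stage ⇒ R(z)=1+z+z^2/2
  (e.g. R(-1.38)=0.57220, |R|=0.57220)

Find x<0 with |R(x)|<1.
x=-1.38: |R|=0.5722
|R(-1.59)|=0.6741 |R(-1.19)|=0.5181 |R(-0.64)|=0.5648
Bisect:
  x_lo=-2.8571 |R|=2.2245  x_hi=-0.1709 |R|=0.8437
  mid=-1.51402 |R|=0.63211 →hi
  mid=-2.18557 |R|=1.20279 →lo
  mid=-1.84980 |R|=0.86108 →hi
  mid=-2.01768 |R|=1.01784 →lo
  mid=-1.93374 |R|=0.93594 →hi
  mid=-1.97571 |R|=0.97601 →hi
  mid=-1.99670 |R|=0.99670 →hi
  mid=-2.00719 |R|=1.00722 →lo
  mid=-2.00195 |R|=1.00195 →lo
  mid=-1.99932 |R|=0.99932 →hi
  ...
  [-2.00014,-1.99998] ⇒ x*=-2.0000
Interval (-2.0000, 0).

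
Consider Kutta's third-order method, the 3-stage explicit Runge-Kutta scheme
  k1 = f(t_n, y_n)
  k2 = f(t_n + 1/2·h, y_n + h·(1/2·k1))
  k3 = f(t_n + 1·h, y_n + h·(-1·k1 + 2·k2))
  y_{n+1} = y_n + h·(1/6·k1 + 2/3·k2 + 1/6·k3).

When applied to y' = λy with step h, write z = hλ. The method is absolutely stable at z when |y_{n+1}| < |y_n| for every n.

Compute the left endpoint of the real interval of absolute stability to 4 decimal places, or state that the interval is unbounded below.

On y'=λy, z=hλ:
  order 3, 3-stage ⇒ R(z)=1+z+z^2/2+z^3/6
  (e.g. R(-0.56)=0.56753, |R|=0.56753)

Solve |R(x)|<1 on ℝ⁻.
x=-0.56: |R|=0.5675
|R(-2.9)|=1.7598 |R(-2.45)|=0.8998 |R(-2.13)|=0.4721
Bisect:
  x_lo=-3.3786 |R|=3.0987  x_hi=-0.2939 |R|=0.7451
  mid=-1.83623 |R|=0.18224 →hi
  mid=-2.60739 |R|=1.16253 →lo
  mid=-2.22181 |R|=0.58156 →hi
  mid=-2.41460 |R|=0.84576 →hi
  mid=-2.51100 |R|=0.99713 →hi
  mid=-2.55919 |R|=1.07802 →lo
  mid=-2.53509 |R|=1.03713 →lo
  mid=-2.52305 |R|=1.01702 →lo
  mid=-2.51702 |R|=1.00704 →lo
  mid=-2.51401 |R|=1.00208 →lo
  ...
  [-2.51288,-2.51269] ⇒ x*=-2.5127
Interval (-2.5127, 0).

left endpoint -2.5127.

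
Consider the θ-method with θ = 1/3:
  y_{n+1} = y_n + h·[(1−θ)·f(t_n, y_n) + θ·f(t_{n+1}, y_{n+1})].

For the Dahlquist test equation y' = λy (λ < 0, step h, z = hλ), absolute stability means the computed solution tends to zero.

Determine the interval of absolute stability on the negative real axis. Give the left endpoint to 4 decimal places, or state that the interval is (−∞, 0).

(-6.0000, 0).

With y'=λy (z=hλ):
  y_{n+1} = y_n + z·[2/3·y_n + 1/3·y_{n+1}] ⇒ (1 − 1/3z)y_{n+1} = (1 + 2/3z)y_n
  Hence R(z) = (1 + 2/3z)/(1 − 1/3z).

Need |R(x)|<1, x<0.
x=-0.81: |R|=0.3622
R=−1: 1+2/3x = −1+1/3x ⇒ -1/3x=2 ⇒ x=2/(-1/3)=-6.0000
Confirm numerically:
  x=-4.876: |R|=0.85729 <1
  x=-3.125: |R|=0.53061 <1
  x=-2.560: |R|=0.38129 <1
  x=-6.293: |R|=1.03153 >1
  x=-6.188: |R|=1.02046 >1
So |R|<1 on (-6.0000, 0).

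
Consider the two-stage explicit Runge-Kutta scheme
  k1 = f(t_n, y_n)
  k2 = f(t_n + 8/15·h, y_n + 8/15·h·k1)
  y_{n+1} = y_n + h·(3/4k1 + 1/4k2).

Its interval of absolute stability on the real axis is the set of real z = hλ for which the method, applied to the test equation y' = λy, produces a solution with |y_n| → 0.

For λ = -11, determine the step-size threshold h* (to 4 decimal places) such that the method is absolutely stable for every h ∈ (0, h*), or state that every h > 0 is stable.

(-7.5000,0); λ=-11 ⇒ h* = (15/2)/11 = 0.6818.

On y'=λy, z=hλ:
  k1=λy_n ⇒ h·k1=z·y_n;  k2=λ(1+8/15z)y_n ⇒ h·k2=z(1+8/15z)y_n
  y_{n+1}/y_n = 1 + 3/4z + 1/4z(1+8/15z) = 1 + z + 2/15z²
  Hence R(z) = 1 + z + 2/15z².

Need |R(x)|<1, x<0.
x=-0.55: |R|=0.4903
R=1: x+2/15x²=0 ⇒ x=−15/2=-7.5000; min R=1−1/(4·2/15)=-0.8750>−1
Confirm numerically:
  x=-6.365: |R|=0.03676 <1
  x=-5.259: |R|=0.57139 <1
  x=-4.875: |R|=0.70625 <1
  x=-4.098: |R|=0.85885 <1
  x=-8.037: |R|=1.57545 >1
  x=-7.986: |R|=1.51749 >1
  x=-7.898: |R|=1.41912 >1
Stable set (-7.5000, 0).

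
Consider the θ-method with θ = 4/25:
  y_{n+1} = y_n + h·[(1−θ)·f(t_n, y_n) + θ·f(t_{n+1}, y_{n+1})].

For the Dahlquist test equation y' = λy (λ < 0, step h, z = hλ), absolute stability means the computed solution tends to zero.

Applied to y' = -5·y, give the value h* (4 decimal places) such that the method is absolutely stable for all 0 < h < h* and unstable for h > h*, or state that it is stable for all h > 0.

(-2.9412,0); λ=-5 ⇒ h* = (50/17)/5 = 0.5882.

Set f=λy, z=hλ:
  y_{n+1} = y_n + z·[21/25·y_n + 4/25·y_{n+1}] ⇒ (1 − 4/25z)y_{n+1} = (1 + 21/25z)y_n
  Hence R(z) = (1 + 21/25z)/(1 − 4/25z).

Find x<0 with |R(x)|<1.
x=-1.24: |R|=0.0347
R=−1: 1+21/25x = −1+4/25x ⇒ -17/25x=2 ⇒ x=2/(-17/25)=-2.9412
Confirm numerically:
  x=-2.912: |R|=0.98647 <1
  x=-2.013: |R|=0.52260 <1
  x=-1.731: |R|=0.35556 <1
  x=-1.359: |R|=0.11628 <1
  x=-3.321: |R|=1.16866 >1
  x=-3.102: |R|=1.07309 >1
  x=-3.030: |R|=1.04068 >1
Stable set (-2.9412, 0).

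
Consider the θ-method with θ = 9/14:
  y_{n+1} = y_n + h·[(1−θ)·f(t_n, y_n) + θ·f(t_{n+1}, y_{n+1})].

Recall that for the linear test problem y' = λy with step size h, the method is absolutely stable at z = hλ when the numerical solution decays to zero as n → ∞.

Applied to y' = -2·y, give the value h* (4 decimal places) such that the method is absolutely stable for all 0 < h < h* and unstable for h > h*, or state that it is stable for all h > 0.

On y'=λy, z=hλ:
  y_{n+1} = y_n + z·[5/14·y_n + 9/14·y_{n+1}] ⇒ (1 − 9/14z)y_{n+1} = (1 + 5/14z)y_n
  so R(z) = (1 + 5/14z)/(1 − 9/14z).

Boundary: |R(x)|=1, x<0.
x=-1.4: |R|=0.2632
x=-2: |R|=0.1250
x=-10: |R|=0.3462
x=-100: |R|=0.5317
θ=9/14≥1/2 ⇒ |1+5/14x|<|1−9/14x| ∀x<0 ⇒ interval (−∞,0).

(−∞, 0) — no finite endpoint. Any h>0 works for λ=-2.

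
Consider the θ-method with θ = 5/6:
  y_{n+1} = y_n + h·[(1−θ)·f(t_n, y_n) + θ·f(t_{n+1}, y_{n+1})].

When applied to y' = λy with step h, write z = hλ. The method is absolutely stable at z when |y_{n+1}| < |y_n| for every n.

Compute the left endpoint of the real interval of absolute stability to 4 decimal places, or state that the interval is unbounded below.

Set f=λy, z=hλ:
  y_{n+1} = y_n + z·[1/6·y_n + 5/6·y_{n+1}] ⇒ (1 − 5/6z)y_{n+1} = (1 + 1/6z)y_n
  so R(z) = (1 + 1/6z)/(1 − 5/6z).

Need |R(x)|<1, x<0.
x=-0.38: |R|=0.7114
x=-2: |R|=0.2500
x=-10: |R|=0.0714
x=-100: |R|=0.1858
θ=5/6≥1/2 ⇒ |1+1/6x|<|1−5/6x| ∀x<0 ⇒ interval (−∞,0).

unbounded; (−∞, 0).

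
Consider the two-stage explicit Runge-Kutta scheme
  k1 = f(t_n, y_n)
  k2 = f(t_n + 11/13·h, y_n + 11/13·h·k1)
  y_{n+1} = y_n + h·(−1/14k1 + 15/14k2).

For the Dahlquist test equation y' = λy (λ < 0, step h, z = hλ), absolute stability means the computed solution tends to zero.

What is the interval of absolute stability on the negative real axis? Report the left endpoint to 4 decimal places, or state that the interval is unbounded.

z∈(-1.1030,0).

On y'=λy, z=hλ:
  k1=λy_n ⇒ h·k1=z·y_n;  k2=λ(1+11/13z)y_n ⇒ h·k2=z(1+11/13z)y_n
  y_{n+1}/y_n = 1 − 1/14z + 15/14z(1+11/13z) = 1 + z + 165/182z²
  R(z) = 1 + z + 165/182z².

Need |R(x)|<1, x<0.
x=-1.27: |R|=1.1922
R=1: x+165/182x²=0 ⇒ x=−182/165=-1.1030; min R=1−1/(4·165/182)=0.7242>−1
Confirm numerically:
  x=-0.934: |R|=0.85687 <1
  x=-0.578: |R|=0.72488 <1
  x=-0.463: |R|=0.73135 <1
  x=-1.667: |R|=1.85232 >1
  x=-1.647: |R|=1.81223 >1
  x=-1.147: |R|=1.04572 >1
So |R|<1 on (-1.1030, 0).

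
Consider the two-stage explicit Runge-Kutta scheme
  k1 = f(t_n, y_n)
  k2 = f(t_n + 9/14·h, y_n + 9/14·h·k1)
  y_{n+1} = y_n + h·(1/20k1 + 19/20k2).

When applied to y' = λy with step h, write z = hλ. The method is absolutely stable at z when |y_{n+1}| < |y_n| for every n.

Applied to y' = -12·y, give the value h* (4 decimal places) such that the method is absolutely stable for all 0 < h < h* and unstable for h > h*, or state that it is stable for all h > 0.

(-1.6374,0); λ=-12 ⇒ h* = (280/171)/12 = 0.1365.

Test eqn y'=λy, z=hλ:
  k1=λy_n ⇒ h·k1=z·y_n;  k2=λ(1+9/14z)y_n ⇒ h·k2=z(1+9/14z)y_n
  y_{n+1}/y_n = 1 + 1/20z + 19/20z(1+9/14z) = 1 + z + 171/280z²
  so R(z) = 1 + z + 171/280z².

Boundary: |R(x)|=1, x<0.
x=-0.59: |R|=0.6226
R=1: x+171/280x²=0 ⇒ x=−280/171=-1.6374; min R=1−1/(4·171/280)=0.5906>−1
Confirm numerically:
  x=-1.579: |R|=0.94366 <1
  x=-1.552: |R|=0.91903 <1
  x=-1.536: |R|=0.90486 <1
  x=-2.145: |R|=1.66491 >1
  x=-2.048: |R|=1.51352 >1
  x=-1.837: |R|=1.22390 >1
So |R|<1 on (-1.6374, 0).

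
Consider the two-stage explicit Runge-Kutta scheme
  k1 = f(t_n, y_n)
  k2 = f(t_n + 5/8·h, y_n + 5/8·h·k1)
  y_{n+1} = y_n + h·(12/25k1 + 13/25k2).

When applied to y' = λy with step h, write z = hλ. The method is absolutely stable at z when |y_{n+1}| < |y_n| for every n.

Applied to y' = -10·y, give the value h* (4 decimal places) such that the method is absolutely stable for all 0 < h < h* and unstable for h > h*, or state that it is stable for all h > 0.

(-3.0769,0); λ=-10 ⇒ h* = (40/13)/10 = 0.3077.

Set f=λy, z=hλ:
  k1=λy_n ⇒ h·k1=z·y_n;  k2=λ(1+5/8z)y_n ⇒ h·k2=z(1+5/8z)y_n
  y_{n+1}/y_n = 1 + 12/25z + 13/25z(1+5/8z) = 1 + z + 13/40z²
  R(z) = 1 + z + 13/40z².

Boundary: |R(x)|=1, x<0.
x=-0.89: |R|=0.3674
R=1: x+13/40x²=0 ⇒ x=−40/13=-3.0769; min R=1−1/(4·13/40)=0.2308>−1
Confirm numerically:
  x=-2.494: |R|=0.52751 <1
  x=-2.323: |R|=0.43081 <1
  x=-2.224: |R|=0.38351 <1
  x=-1.860: |R|=0.26437 <1
  x=-3.658: |R|=1.69081 >1
  x=-3.504: |R|=1.48636 >1
Stable set (-3.0769, 0).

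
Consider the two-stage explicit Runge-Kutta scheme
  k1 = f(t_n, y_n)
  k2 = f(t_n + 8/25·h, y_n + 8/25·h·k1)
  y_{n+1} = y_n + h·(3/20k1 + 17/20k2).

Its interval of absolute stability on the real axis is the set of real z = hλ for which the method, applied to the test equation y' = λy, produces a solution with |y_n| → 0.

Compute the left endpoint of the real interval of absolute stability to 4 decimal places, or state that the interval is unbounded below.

With y'=λy (z=hλ):
  k1=λy_n ⇒ h·k1=z·y_n;  k2=λ(1+8/25z)y_n ⇒ h·k2=z(1+8/25z)y_n
  y_{n+1}/y_n = 1 + 3/20z + 17/20z(1+8/25z) = 1 + z + 34/125z²
  R(z) = 1 + z + 34/125z².

Solve |R(x)|<1 on ℝ⁻.
x=-1.28: |R|=0.1656
R=1: x+34/125x²=0 ⇒ x=−125/34=-3.6765; min R=1−1/(4·34/125)=0.0809>−1
Confirm numerically:
  x=-2.802: |R|=0.33353 <1
  x=-2.759: |R|=0.31149 <1
  x=-2.601: |R|=0.23913 <1
  x=-1.594: |R|=0.09711 <1
  x=-3.749: |R|=1.07396 >1
  x=-3.730: |R|=1.05431 >1
  x=-3.717: |R|=1.04098 >1
So |R|<1 on (-3.6765, 0).

left endpoint -3.6765.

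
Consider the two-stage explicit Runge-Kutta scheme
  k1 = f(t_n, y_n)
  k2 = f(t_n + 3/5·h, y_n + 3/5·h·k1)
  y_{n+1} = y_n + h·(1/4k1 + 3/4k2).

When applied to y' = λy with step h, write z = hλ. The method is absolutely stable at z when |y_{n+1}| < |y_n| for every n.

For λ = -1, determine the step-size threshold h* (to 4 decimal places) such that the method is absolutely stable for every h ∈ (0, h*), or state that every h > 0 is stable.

Set f=λy, z=hλ:
  k1=λy_n ⇒ h·k1=z·y_n;  k2=λ(1+3/5z)y_n ⇒ h·k2=z(1+3/5z)y_n
  y_{n+1}/y_n = 1 + 1/4z + 3/4z(1+3/5z) = 1 + z + 9/20z²
  ⇒ R(z) = 1 + z + 9/20z².

Boundary: |R(x)|=1, x<0.
x=-1.66: |R|=0.5800
R=1: x+9/20x²=0 ⇒ x=−20/9=-2.2222; min R=1−1/(4·9/20)=0.4444>−1
Confirm numerically:
  x=-2.190: |R|=0.96825 <1
  x=-2.183: |R|=0.96147 <1
  x=-2.049: |R|=0.84028 <1
  x=-2.271: |R|=1.04985 >1
  x=-2.257: |R|=1.03532 >1
Stable set (-2.2222, 0).

(-2.2222,0); λ=-1 ⇒ h* = (20/9)/1 = 2.2222.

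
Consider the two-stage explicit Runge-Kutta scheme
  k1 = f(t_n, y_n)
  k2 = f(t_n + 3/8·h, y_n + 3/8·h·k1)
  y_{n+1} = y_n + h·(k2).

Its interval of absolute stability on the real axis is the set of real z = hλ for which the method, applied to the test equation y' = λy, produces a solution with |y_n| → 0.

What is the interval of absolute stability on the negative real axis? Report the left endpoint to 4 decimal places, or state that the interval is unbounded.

(-2.6667, 0).

With y'=λy (z=hλ):
  k1=λy_n ⇒ h·k1=z·y_n;  k2=λ(1+3/8z)y_n ⇒ h·k2=z(1+3/8z)y_n
  y_{n+1}/y_n = 1 + z(1+3/8z) = 1 + z + 3/8z²
  R(z) = 1 + z + 3/8z².

Boundary: |R(x)|=1, x<0.
x=-0.48: |R|=0.6064
R=1: x+3/8x²=0 ⇒ x=−8/3=-2.6667; min R=1−1/(4·3/8)=0.3333>−1
Confirm numerically:
  x=-2.437: |R|=0.79011 <1
  x=-2.025: |R|=0.51273 <1
  x=-1.734: |R|=0.39353 <1
  x=-1.584: |R|=0.35690 <1
  x=-2.997: |R|=1.37125 >1
  x=-2.799: |R|=1.13890 >1
  x=-2.734: |R|=1.06903 >1
Stable set (-2.6667, 0).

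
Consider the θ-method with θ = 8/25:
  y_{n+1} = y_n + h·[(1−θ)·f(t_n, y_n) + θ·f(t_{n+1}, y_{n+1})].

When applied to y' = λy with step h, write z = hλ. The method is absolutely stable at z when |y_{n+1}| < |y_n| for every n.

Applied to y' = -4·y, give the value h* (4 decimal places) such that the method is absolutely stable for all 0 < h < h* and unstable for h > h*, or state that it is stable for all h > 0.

Set f=λy, z=hλ:
  y_{n+1} = y_n + z·[17/25·y_n + 8/25·y_{n+1}] ⇒ (1 − 8/25z)y_{n+1} = (1 + 17/25z)y_n
  R(z) = (1 + 17/25z)/(1 − 8/25z).

Need |R(x)|<1, x<0.
x=-0.97: |R|=0.2598
R=−1: 1+17/25x = −1+8/25x ⇒ -9/25x=2 ⇒ x=2/(-9/25)=-5.5556
Confirm numerically:
  x=-5.227: |R|=0.95574 <1
  x=-4.127: |R|=0.77839 <1
  x=-3.143: |R|=0.56699 <1
  x=-2.379: |R|=0.35072 <1
  x=-6.071: |R|=1.06306 >1
  x=-5.943: |R|=1.04807 >1
Interval (-5.5556, 0).

(-5.5556,0); λ=-4 ⇒ h* = (50/9)/4 = 1.3889.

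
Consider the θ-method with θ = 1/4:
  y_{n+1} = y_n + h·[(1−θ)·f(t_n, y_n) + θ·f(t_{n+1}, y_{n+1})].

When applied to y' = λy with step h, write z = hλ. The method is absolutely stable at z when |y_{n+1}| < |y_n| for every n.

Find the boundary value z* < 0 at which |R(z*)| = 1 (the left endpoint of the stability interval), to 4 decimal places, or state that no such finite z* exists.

On y'=λy, z=hλ:
  y_{n+1} = y_n + z·[3/4·y_n + 1/4·y_{n+1}] ⇒ (1 − 1/4z)y_{n+1} = (1 + 3/4z)y_n
  so R(z) = (1 + 3/4z)/(1 − 1/4z).

Find x<0 with |R(x)|<1.
x=-1.61: |R|=0.1480
R=−1: 1+3/4x = −1+1/4x ⇒ -1/2x=2 ⇒ x=2/(-1/2)=-4.0000
Confirm numerically:
  x=-3.970: |R|=0.99247 <1
  x=-2.325: |R|=0.47036 <1
  x=-2.224: |R|=0.42931 <1
  x=-4.406: |R|=1.09660 >1
  x=-4.365: |R|=1.08727 >1
  x=-4.264: |R|=1.06389 >1
Interval (-4.0000, 0).

z* = -4.0000.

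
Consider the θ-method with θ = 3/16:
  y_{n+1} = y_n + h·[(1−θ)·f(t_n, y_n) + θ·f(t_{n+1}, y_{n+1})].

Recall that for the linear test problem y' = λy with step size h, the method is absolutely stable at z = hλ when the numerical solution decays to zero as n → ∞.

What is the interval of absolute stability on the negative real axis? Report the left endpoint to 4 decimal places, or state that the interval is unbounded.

z∈(-3.2000,0).

On y'=λy, z=hλ:
  y_{n+1} = y_n + z·[13/16·y_n + 3/16·y_{n+1}] ⇒ (1 − 3/16z)y_{n+1} = (1 + 13/16z)y_n
  so R(z) = (1 + 13/16z)/(1 − 3/16z).

Need |R(x)|<1, x<0.
x=-0.62: |R|=0.4446
R=−1: 1+13/16x = −1+3/16x ⇒ -5/8x=2 ⇒ x=2/(-5/8)=-3.2000
Confirm numerically:
  x=-2.780: |R|=0.82744 <1
  x=-2.263: |R|=0.58884 <1
  x=-2.040: |R|=0.47559 <1
  x=-3.347: |R|=1.05645 >1
  x=-3.305: |R|=1.04052 >1
So |R|<1 on (-3.2000, 0).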